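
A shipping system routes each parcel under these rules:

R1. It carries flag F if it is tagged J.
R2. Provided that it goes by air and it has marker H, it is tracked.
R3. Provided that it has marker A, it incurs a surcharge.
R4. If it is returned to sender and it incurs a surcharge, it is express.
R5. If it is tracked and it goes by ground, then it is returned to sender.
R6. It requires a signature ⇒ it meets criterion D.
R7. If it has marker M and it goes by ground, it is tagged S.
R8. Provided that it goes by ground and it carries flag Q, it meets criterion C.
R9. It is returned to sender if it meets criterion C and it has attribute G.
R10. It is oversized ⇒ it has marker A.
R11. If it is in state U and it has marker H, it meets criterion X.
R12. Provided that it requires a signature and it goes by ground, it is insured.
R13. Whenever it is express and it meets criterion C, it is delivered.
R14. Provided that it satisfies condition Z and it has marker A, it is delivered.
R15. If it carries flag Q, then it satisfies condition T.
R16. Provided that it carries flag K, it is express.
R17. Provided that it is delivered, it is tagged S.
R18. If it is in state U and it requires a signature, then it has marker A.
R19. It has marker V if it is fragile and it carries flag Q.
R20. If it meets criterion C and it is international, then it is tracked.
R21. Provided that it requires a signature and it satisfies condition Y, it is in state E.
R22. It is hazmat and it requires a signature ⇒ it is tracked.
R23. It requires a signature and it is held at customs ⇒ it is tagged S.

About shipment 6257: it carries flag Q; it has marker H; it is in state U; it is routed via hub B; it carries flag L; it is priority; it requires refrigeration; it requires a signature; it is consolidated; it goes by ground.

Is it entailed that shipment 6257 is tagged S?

No

Forward chaining from the given facts derives: meets criterion D, meets criterion C, meets criterion X, is insured, satisfies condition T, has marker A, incurs a surcharge.
Rules concluding "it is tagged S": R7 needs "it has marker M"; R17 needs "it is delivered"; R23 needs "it is held at customs" — none of these are established.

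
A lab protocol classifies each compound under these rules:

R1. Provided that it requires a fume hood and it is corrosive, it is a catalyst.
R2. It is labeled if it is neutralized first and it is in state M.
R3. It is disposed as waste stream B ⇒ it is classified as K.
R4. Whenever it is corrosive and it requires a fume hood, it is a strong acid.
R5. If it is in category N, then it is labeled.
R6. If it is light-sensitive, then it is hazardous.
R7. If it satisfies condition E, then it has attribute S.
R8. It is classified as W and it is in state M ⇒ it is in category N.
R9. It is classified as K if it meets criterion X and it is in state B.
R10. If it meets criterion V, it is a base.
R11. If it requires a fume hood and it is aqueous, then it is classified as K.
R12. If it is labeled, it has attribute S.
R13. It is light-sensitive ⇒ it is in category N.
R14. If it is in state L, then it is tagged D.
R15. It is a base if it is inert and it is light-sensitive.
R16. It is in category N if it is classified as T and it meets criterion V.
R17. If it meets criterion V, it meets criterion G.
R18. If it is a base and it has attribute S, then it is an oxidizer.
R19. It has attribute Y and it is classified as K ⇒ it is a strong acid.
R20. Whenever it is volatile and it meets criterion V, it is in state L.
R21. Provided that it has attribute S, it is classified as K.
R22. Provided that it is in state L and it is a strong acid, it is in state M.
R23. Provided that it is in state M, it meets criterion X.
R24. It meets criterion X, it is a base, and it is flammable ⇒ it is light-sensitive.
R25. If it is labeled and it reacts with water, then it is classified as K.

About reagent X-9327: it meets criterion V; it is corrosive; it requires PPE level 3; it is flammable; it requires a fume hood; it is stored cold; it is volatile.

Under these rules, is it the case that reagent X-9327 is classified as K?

By R4 (it is corrosive, it requires a fume hood): it is a strong acid.
By R10 (it meets criterion V): it is a base.
By R20 (it is volatile, it meets criterion V): it is in state L.
By R22 (it is in state L, it is a strong acid): it is in state M.
By R23 (it is in state M): it meets criterion X.
By R24 (it meets criterion X, it is a base, it is flammable): it is light-sensitive.
By R13 (it is light-sensitive): it is in category N.
By R5 (it is in category N): it is labeled.
By R12 (it is labeled): it has attribute S.
By R21 (it has attribute S): it is classified as K.

Yes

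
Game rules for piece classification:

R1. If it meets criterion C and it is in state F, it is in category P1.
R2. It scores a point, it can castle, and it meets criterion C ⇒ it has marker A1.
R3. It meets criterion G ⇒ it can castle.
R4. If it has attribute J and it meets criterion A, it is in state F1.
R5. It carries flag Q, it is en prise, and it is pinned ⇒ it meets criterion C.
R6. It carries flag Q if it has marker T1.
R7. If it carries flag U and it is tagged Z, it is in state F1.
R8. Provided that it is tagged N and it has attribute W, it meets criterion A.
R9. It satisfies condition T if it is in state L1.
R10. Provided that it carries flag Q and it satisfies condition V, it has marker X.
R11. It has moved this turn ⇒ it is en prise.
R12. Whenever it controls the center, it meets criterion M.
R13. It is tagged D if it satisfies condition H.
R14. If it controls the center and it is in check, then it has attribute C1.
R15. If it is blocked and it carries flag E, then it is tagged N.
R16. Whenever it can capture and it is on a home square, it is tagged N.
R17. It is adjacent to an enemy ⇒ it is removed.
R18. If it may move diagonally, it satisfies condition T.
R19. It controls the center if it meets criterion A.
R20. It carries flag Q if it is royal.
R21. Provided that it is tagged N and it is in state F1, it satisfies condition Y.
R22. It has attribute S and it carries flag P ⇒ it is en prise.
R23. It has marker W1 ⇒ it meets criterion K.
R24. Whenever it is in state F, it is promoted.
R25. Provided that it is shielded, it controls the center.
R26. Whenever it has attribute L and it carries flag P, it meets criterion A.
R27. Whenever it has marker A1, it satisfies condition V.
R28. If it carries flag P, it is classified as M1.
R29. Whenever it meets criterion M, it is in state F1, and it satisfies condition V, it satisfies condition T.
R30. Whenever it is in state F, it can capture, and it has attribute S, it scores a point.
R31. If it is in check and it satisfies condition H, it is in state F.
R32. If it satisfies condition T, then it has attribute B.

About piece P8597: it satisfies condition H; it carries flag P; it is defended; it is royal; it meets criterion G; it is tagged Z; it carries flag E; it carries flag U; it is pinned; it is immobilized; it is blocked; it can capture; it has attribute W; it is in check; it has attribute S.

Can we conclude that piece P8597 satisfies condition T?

By R3 (it meets criterion G): it can castle.
By R7 (it carries flag U, it is tagged Z): it is in state F1.
By R15 (it is blocked, it carries flag E): it is tagged N.
By R20 (it is royal): it carries flag Q.
By R22 (it has attribute S, it carries flag P): it is en prise.
By R31 (it is in check, it satisfies condition H): it is in state F.
By R5 (it carries flag Q, it is en prise, it is pinned): it meets criterion C.
By R8 (it is tagged N, it has attribute W): it meets criterion A.
By R19 (it meets criterion A): it controls the center.
By R30 (it is in state F, it can capture, it has attribute S): it scores a point.
By R2 (it scores a point, it can castle, it meets criterion C): it has marker A1.
By R12 (it controls the center): it meets criterion M.
By R27 (it has marker A1): it satisfies condition V.
By R29 (it meets criterion M, it is in state F1, it satisfies condition V): it satisfies condition T.

Yes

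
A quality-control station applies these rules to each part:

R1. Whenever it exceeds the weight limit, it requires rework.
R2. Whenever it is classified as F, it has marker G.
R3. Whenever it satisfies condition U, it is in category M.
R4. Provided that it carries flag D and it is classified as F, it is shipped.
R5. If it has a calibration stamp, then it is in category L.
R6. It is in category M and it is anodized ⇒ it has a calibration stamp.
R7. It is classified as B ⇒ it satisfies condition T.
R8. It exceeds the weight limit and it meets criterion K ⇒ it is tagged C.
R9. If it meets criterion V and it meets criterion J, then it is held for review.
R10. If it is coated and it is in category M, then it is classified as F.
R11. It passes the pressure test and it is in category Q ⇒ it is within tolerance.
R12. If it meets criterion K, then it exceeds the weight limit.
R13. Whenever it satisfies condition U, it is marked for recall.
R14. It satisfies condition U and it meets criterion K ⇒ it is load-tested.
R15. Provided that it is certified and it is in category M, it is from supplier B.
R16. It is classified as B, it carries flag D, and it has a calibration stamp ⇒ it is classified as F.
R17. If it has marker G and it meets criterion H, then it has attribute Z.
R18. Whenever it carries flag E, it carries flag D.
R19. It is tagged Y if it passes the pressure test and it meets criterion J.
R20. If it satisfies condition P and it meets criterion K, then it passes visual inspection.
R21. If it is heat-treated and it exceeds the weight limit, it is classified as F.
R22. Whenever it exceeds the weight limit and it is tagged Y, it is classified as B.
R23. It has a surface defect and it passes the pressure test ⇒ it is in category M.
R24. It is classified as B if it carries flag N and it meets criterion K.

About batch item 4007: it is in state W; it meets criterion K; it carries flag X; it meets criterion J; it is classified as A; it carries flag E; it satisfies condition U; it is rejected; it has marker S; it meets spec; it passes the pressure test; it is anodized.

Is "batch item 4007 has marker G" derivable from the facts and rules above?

Yes

By R3 (it satisfies condition U): it is in category M.
By R6 (it is in category M, it is anodized): it has a calibration stamp.
By R12 (it meets criterion K): it exceeds the weight limit.
By R18 (it carries flag E): it carries flag D.
By R19 (it passes the pressure test, it meets criterion J): it is tagged Y.
By R22 (it exceeds the weight limit, it is tagged Y): it is classified as B.
By R16 (it is classified as B, it carries flag D, it has a calibration stamp): it is classified as F.
By R2 (it is classified as F): it has marker G.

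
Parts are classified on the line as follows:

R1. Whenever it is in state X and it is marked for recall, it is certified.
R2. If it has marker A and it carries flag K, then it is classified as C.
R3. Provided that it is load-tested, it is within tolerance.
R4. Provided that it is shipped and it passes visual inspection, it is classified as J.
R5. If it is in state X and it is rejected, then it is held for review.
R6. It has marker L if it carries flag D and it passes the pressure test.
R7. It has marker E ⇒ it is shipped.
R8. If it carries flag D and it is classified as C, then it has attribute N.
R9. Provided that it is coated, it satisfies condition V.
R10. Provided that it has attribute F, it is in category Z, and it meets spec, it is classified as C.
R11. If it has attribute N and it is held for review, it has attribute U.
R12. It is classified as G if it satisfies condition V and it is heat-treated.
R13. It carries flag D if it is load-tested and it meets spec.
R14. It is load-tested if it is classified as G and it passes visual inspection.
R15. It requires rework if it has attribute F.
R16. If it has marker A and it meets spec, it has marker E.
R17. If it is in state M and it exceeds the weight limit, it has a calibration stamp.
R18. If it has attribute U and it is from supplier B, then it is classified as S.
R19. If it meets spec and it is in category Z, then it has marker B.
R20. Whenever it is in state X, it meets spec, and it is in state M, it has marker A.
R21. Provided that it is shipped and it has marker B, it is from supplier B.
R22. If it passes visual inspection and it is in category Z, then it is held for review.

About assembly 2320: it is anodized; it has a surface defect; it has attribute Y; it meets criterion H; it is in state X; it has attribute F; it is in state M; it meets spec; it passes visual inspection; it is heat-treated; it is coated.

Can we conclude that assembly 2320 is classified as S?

No

Forward chaining from the given facts derives: satisfies condition V, is classified as G, is load-tested, requires rework, has marker A, is within tolerance, carries flag D, has marker E, is shipped, is classified as J.
The only rule concluding "it is classified as S" is R18, which needs "it has attribute U"; that is never established.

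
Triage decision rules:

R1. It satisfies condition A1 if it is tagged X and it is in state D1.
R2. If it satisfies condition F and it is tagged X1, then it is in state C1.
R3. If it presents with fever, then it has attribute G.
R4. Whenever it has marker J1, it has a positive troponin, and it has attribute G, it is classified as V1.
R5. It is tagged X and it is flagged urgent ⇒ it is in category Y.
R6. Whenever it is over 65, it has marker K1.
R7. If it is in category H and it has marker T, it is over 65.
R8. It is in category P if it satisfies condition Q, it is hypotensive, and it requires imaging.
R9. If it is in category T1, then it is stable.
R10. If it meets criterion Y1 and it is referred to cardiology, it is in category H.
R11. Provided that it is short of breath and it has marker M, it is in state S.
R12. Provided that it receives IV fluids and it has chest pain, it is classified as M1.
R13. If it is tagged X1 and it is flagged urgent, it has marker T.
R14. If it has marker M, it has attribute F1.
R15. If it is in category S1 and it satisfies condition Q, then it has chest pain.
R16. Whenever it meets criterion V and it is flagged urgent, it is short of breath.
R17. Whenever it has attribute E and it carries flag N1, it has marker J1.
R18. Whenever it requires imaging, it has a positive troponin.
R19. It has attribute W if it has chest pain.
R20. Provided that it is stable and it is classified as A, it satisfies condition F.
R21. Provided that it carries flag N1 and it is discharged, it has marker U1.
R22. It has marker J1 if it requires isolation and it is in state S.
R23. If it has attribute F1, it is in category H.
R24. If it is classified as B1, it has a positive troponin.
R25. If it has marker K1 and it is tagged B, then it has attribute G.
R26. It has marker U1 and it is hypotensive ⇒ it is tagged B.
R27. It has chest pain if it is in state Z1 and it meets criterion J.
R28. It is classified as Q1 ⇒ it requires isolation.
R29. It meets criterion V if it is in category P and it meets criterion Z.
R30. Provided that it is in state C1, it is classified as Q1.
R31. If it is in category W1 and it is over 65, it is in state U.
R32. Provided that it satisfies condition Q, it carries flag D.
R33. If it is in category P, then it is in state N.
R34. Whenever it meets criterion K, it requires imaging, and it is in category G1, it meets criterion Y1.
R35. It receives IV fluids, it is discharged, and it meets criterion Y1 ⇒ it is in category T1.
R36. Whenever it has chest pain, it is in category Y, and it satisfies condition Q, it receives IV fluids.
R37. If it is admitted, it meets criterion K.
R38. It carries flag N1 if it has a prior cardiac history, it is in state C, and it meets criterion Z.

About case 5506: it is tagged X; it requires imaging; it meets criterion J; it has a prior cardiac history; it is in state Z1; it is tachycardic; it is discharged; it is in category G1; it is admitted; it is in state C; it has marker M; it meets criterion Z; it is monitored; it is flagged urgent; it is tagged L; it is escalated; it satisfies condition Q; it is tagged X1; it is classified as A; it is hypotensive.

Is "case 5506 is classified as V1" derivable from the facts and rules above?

Yes

By R5 (it is tagged X, it is flagged urgent): it is in category Y.
By R8 (it satisfies condition Q, it is hypotensive, it requires imaging): it is in category P.
By R13 (it is tagged X1, it is flagged urgent): it has marker T.
By R14 (it has marker M): it has attribute F1.
By R18 (it requires imaging): it has a positive troponin.
By R23 (it has attribute F1): it is in category H.
By R27 (it is in state Z1, it meets criterion J): it has chest pain.
By R29 (it is in category P, it meets criterion Z): it meets criterion V.
By R36 (it has chest pain, it is in category Y, it satisfies condition Q): it receives IV fluids.
By R37 (it is admitted): it meets criterion K.
By R38 (it has a prior cardiac history, it is in state C, it meets criterion Z): it carries flag N1.
By R7 (it is in category H, it has marker T): it is over 65.
By R16 (it meets criterion V, it is flagged urgent): it is short of breath.
By R21 (it carries flag N1, it is discharged): it has marker U1.
By R26 (it has marker U1, it is hypotensive): it is tagged B.
By R34 (it meets criterion K, it requires imaging, it is in category G1): it meets criterion Y1.
By R35 (it receives IV fluids, it is discharged, it meets criterion Y1): it is in category T1.
By R6 (it is over 65): it has marker K1.
By R9 (it is in category T1): it is stable.
By R11 (it is short of breath, it has marker M): it is in state S.
By R20 (it is stable, it is classified as A): it satisfies condition F.
By R25 (it has marker K1, it is tagged B): it has attribute G.
By R2 (it satisfies condition F, it is tagged X1): it is in state C1.
By R30 (it is in state C1): it is classified as Q1.
By R28 (it is classified as Q1): it requires isolation.
By R22 (it requires isolation, it is in state S): it has marker J1.
By R4 (it has marker J1, it has a positive troponin, it has attribute G): it is classified as V1.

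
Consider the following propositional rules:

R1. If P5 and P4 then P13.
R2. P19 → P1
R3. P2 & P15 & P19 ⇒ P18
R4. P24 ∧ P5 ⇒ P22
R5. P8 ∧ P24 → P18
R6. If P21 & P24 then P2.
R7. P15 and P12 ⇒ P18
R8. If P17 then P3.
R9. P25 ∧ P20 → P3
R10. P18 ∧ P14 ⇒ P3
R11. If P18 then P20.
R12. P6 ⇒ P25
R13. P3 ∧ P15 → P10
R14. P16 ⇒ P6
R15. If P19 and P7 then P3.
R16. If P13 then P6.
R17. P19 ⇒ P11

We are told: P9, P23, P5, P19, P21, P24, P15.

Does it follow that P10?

Forward chaining from the given facts derives: P1, P22, P2, P11, P18, P20.
The only rule concluding P10 is R13, which needs P3; that is never established.

No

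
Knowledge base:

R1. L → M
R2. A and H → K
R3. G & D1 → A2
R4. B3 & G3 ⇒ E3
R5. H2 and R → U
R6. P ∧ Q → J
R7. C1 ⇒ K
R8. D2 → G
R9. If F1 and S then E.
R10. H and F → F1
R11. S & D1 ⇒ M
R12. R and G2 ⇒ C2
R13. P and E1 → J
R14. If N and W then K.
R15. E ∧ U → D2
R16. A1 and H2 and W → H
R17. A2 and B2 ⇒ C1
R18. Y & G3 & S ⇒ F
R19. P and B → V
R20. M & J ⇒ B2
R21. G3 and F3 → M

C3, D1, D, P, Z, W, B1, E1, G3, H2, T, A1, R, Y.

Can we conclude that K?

Forward chaining from the given facts derives: U, J, H.
Rules concluding K: R2 needs A; R7 needs C1; R14 needs N — none of these are established.

No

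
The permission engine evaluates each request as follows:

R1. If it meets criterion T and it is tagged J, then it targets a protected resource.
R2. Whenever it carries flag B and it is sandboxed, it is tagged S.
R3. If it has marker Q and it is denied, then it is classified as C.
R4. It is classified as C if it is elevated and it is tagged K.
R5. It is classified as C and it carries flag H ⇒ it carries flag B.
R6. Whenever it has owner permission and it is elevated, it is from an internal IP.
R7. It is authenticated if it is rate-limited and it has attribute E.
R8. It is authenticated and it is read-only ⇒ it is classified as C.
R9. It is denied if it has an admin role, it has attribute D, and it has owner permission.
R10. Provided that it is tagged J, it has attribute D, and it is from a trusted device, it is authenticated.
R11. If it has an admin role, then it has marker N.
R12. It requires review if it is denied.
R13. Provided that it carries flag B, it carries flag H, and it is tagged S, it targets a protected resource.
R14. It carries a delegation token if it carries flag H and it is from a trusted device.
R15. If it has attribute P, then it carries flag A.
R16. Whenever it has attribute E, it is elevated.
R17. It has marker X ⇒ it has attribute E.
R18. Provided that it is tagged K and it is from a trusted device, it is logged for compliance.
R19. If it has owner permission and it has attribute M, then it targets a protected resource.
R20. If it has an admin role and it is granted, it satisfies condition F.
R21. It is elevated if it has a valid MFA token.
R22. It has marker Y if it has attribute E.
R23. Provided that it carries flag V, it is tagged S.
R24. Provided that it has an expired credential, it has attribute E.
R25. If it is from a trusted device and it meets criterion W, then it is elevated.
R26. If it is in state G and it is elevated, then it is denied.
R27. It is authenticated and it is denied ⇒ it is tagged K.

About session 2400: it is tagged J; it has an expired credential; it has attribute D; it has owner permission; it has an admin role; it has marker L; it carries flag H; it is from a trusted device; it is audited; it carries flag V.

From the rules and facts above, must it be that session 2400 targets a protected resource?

By R9 (it has an admin role, it has attribute D, it has owner permission): it is denied.
By R10 (it is tagged J, it has attribute D, it is from a trusted device): it is authenticated.
By R23 (it carries flag V): it is tagged S.
By R24 (it has an expired credential): it has attribute E.
By R27 (it is authenticated, it is denied): it is tagged K.
By R16 (it has attribute E): it is elevated.
By R4 (it is elevated, it is tagged K): it is classified as C.
By R5 (it is classified as C, it carries flag H): it carries flag B.
By R13 (it carries flag B, it carries flag H, it is tagged S): it targets a protected resource.

Yes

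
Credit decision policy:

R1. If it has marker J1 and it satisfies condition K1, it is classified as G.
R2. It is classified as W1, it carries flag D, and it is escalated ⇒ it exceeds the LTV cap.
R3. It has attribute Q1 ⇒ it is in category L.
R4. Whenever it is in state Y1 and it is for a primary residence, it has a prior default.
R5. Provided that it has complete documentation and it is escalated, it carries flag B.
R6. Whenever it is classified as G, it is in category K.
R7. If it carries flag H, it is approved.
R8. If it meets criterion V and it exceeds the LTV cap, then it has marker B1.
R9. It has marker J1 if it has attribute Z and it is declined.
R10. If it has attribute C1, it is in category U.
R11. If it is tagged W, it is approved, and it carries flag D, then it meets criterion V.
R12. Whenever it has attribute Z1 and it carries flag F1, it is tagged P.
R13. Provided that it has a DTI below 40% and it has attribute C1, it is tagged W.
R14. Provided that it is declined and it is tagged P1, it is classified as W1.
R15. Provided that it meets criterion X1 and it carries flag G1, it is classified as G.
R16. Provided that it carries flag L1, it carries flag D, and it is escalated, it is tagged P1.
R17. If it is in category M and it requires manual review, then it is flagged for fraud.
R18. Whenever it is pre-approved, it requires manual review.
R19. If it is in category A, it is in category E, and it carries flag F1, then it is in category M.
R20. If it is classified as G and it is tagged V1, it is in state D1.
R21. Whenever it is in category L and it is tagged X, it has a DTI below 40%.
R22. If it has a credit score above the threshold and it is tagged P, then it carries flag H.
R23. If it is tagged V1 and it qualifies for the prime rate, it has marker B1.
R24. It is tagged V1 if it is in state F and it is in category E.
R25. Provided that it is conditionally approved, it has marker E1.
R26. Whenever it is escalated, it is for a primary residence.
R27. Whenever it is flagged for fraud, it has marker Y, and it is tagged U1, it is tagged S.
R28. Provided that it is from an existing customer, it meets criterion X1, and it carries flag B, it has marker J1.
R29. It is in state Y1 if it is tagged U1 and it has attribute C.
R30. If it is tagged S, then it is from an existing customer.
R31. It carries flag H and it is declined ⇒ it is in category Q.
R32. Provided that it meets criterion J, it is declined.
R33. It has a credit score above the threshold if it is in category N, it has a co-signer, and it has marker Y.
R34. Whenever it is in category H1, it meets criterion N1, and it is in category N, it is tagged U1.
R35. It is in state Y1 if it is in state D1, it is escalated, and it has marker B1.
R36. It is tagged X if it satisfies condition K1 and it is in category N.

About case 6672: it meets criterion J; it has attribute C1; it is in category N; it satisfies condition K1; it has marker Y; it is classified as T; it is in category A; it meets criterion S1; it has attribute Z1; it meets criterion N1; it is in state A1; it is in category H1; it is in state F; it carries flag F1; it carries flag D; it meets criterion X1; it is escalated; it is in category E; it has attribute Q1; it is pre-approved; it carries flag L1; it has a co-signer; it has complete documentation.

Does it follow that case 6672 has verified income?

No

Forward chaining from the given facts derives: is in category L, carries flag B, is in category U, is tagged P, is tagged P1, requires manual review, is in category M, is tagged V1, is for a primary residence, is declined, has a credit score above the threshold, is tagged U1, is tagged X, is classified as W1, is flagged for fraud, has a DTI below 40%, carries flag H, is tagged S, is from an existing customer, is in category Q, exceeds the LTV cap, is approved, is tagged W, has marker J1, is classified as G, is in category K, meets criterion V, is in state D1, has marker B1, is in state Y1, has a prior default.
No rule has "it has verified income" as its conclusion, and it is not among the given facts.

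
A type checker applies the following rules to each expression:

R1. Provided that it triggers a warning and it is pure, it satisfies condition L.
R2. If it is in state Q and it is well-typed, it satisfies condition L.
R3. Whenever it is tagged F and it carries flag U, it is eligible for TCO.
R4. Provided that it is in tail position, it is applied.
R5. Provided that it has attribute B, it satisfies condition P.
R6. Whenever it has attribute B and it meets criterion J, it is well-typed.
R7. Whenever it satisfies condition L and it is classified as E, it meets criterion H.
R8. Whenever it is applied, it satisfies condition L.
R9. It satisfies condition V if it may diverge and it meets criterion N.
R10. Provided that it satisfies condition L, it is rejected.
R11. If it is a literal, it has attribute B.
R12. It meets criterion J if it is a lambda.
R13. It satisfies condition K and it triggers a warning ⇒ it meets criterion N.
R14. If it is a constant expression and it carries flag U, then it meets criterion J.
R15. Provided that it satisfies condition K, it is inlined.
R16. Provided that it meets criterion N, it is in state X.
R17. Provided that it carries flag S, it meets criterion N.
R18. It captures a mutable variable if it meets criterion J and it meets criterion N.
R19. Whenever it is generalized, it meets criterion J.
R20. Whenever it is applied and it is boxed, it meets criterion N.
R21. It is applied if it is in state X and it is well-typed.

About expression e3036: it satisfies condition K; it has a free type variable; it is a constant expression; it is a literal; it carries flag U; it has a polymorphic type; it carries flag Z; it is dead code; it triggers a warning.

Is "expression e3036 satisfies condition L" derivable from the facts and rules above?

Yes

By R11 (it is a literal): it has attribute B.
By R13 (it satisfies condition K, it triggers a warning): it meets criterion N.
By R14 (it is a constant expression, it carries flag U): it meets criterion J.
By R16 (it meets criterion N): it is in state X.
By R6 (it has attribute B, it meets criterion J): it is well-typed.
By R21 (it is in state X, it is well-typed): it is applied.
By R8 (it is applied): it satisfies condition L.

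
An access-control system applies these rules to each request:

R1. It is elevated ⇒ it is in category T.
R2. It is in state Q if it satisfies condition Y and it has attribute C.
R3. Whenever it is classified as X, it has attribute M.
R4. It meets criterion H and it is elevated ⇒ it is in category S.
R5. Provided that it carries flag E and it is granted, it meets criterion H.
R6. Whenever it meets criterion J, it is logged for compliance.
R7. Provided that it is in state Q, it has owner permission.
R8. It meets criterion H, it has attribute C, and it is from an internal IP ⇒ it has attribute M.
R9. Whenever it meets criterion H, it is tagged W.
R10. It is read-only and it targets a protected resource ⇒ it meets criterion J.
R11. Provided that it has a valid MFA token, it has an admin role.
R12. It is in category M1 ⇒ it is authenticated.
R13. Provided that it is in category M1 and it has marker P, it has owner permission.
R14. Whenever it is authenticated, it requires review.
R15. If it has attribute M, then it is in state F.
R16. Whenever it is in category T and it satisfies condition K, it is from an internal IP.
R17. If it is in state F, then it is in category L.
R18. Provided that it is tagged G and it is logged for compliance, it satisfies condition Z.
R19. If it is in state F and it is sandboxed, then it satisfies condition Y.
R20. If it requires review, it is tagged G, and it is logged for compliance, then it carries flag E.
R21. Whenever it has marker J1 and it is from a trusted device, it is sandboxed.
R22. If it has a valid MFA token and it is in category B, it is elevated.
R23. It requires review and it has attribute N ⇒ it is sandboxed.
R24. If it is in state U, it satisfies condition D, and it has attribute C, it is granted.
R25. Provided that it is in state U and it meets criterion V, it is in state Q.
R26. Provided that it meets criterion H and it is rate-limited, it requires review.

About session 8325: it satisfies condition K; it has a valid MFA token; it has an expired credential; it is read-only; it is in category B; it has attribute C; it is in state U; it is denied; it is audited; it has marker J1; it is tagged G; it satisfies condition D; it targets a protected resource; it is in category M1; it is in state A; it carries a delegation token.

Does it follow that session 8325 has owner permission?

No

Forward chaining from the given facts derives: meets criterion J, has an admin role, is authenticated, requires review, is elevated, is granted, is in category T, is logged for compliance, is from an internal IP, satisfies condition Z, carries flag E, meets criterion H, has attribute M, is tagged W, is in state F, is in category L, is in category S.
Rules concluding "it has owner permission": R7 needs "it is in state Q"; R13 needs "it has marker P" — none of these are established.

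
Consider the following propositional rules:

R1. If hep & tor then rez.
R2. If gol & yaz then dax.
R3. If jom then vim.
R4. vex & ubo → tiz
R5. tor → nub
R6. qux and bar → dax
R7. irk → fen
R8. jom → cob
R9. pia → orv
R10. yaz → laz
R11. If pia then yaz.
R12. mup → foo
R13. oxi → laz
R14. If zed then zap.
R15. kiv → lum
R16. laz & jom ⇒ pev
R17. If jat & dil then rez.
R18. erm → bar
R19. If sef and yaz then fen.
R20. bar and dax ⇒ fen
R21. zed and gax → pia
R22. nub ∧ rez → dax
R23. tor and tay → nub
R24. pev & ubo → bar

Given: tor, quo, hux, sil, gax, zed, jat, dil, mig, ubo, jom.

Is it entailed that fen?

Yes

nub  (by R5: tor)
rez  (by R17: jat, dil)
pia  (by R21: zed, gax)
dax  (by R22: nub, rez)
yaz  (by R11: pia)
laz  (by R10: yaz)
pev  (by R16: laz, jom)
bar  (by R24: pev, ubo)
fen  (by R20: bar, dax)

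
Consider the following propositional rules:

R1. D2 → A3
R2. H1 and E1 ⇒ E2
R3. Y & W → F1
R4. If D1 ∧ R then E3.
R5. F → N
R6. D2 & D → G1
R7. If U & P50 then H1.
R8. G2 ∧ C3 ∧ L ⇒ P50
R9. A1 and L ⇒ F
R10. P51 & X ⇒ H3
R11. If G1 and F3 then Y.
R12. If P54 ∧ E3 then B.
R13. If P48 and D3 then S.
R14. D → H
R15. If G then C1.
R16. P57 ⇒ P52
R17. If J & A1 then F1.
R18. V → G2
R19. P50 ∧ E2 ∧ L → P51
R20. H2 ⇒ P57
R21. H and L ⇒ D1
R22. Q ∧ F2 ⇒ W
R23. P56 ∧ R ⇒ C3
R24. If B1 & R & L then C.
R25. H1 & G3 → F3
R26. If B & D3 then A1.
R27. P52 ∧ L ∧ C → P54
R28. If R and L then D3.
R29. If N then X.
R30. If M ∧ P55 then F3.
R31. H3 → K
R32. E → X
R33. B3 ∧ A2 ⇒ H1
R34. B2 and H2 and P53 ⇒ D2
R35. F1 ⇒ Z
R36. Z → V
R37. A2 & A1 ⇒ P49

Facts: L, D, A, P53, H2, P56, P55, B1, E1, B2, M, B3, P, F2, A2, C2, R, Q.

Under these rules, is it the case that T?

No

Forward chaining from the given facts derives: H, P57, D1, W, C3, C, D3, F3, H1, D2, A3, E2, E3, G1, Y, P52, P54, F1, B, A1, Z, V, P49, F, G2, N, P50, P51, X, H3, K.
No rule has T as its conclusion, and it is not among the given facts.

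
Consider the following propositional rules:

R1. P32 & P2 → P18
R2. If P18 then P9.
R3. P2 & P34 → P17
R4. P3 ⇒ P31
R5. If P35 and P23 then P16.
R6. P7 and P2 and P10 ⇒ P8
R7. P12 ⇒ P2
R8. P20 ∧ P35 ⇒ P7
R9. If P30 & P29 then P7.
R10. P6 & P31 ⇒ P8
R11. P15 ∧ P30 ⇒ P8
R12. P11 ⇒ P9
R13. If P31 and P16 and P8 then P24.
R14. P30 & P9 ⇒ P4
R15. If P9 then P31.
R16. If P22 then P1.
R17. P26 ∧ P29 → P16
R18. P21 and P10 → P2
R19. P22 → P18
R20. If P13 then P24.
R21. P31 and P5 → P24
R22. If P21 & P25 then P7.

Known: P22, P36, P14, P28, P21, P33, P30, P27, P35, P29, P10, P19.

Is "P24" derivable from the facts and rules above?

No

Forward chaining from the given facts derives: P7, P1, P2, P18, P9, P8, P4, P31.
Rules concluding P24: R13 needs P16; R20 needs P13; R21 needs P5 — none of these are established.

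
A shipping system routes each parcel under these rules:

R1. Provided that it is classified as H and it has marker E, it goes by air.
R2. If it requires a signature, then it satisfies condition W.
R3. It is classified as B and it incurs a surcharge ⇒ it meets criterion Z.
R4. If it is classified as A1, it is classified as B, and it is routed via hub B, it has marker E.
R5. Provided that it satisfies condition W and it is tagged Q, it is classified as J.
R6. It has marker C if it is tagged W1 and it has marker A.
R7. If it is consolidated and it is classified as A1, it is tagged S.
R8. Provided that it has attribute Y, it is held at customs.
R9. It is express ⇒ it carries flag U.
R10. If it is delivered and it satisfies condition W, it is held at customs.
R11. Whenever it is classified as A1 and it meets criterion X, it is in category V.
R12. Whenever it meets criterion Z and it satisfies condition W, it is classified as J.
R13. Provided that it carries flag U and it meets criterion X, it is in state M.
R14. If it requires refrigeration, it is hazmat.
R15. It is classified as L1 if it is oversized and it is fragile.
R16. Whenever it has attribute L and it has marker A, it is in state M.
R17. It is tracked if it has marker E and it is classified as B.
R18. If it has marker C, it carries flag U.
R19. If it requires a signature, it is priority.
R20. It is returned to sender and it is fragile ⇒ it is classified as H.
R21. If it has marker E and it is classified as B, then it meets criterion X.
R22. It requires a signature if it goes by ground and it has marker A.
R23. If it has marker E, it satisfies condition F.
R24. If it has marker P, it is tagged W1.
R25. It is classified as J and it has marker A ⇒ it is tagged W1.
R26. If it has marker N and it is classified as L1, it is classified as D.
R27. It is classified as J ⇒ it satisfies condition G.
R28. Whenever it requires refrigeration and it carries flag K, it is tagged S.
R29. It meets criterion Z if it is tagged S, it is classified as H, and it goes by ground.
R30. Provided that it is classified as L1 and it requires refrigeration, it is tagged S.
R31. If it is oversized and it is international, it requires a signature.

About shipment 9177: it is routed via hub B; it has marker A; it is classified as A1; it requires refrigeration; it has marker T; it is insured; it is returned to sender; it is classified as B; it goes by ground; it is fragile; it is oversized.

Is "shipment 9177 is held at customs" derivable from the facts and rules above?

Forward chaining from the given facts derives: has marker E, is hazmat, is classified as L1, is tracked, is classified as H, meets criterion X, requires a signature, satisfies condition F, is tagged S, goes by air, satisfies condition W, is in category V, is priority, meets criterion Z, is classified as J, is tagged W1, satisfies condition G, has marker C, carries flag U, is in state M.
Rules concluding "it is held at customs": R8 needs "it has attribute Y"; R10 needs "it is delivered" — none of these are established.

No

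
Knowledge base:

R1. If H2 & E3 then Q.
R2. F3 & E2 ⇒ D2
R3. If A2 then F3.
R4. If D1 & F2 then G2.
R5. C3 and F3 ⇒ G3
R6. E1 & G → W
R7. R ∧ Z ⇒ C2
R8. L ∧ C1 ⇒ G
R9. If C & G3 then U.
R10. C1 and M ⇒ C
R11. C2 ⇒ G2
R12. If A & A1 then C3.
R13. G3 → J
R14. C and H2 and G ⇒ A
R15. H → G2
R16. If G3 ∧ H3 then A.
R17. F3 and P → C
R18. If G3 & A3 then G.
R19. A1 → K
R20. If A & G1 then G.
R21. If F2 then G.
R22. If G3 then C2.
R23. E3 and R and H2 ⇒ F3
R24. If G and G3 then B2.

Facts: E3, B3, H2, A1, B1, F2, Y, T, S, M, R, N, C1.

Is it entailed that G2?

Yes

C  (by R10: C1, M)
G  (by R21: F2)
F3  (by R23: E3, R, H2)
A  (by R14: C, H2, G)
C3  (by R12: A, A1)
G3  (by R5: C3, F3)
C2  (by R22: G3)
G2  (by R11: C2)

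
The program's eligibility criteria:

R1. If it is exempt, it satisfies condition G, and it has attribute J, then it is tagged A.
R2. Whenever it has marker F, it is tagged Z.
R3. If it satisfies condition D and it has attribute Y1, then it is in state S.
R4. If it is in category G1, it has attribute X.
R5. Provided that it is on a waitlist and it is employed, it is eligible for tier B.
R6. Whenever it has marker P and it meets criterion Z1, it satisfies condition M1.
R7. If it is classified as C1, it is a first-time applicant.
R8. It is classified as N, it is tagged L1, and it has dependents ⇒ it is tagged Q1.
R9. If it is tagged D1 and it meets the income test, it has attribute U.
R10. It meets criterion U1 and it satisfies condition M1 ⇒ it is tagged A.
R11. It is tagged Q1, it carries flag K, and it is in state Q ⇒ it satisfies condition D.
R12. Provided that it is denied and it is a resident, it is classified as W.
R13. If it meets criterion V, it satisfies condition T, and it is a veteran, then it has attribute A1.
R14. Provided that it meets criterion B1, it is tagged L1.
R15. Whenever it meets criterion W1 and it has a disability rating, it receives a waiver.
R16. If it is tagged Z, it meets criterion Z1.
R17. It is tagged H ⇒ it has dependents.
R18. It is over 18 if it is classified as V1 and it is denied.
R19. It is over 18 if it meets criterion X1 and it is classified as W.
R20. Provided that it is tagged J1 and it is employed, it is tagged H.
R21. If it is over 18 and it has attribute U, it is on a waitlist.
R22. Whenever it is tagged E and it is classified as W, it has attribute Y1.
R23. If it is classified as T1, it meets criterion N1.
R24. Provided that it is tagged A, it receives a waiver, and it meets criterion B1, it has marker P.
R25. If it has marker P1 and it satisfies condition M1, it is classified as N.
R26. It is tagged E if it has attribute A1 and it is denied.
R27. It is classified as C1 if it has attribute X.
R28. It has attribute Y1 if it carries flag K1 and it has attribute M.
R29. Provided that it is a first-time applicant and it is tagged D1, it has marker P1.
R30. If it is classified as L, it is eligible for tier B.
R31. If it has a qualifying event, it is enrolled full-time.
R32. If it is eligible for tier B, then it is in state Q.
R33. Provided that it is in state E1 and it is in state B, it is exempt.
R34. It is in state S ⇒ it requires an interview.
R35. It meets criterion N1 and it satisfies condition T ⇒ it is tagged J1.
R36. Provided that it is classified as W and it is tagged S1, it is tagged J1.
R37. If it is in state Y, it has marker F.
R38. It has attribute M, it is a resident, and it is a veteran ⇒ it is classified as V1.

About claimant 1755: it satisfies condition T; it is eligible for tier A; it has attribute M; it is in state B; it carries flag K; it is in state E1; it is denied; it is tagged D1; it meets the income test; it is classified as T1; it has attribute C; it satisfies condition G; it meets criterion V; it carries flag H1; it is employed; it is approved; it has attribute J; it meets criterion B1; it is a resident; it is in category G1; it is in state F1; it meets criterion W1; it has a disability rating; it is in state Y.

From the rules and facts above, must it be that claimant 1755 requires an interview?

No

Forward chaining from the given facts derives: has attribute X, has attribute U, is classified as W, is tagged L1, receives a waiver, meets criterion N1, is classified as C1, is exempt, is tagged J1, has marker F, is tagged A, is tagged Z, is a first-time applicant, meets criterion Z1, is tagged H, has marker P, has marker P1, satisfies condition M1, has dependents, is classified as N, is tagged Q1.
The only rule concluding "it requires an interview" is R34, which needs "it is in state S"; that is never established.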